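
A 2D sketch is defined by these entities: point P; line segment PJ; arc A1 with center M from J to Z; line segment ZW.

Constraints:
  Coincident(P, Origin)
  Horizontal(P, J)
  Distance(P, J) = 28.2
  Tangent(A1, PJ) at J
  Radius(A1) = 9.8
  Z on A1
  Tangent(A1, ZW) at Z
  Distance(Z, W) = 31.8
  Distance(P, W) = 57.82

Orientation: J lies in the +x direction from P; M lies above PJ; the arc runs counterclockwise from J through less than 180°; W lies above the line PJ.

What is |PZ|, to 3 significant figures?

38.9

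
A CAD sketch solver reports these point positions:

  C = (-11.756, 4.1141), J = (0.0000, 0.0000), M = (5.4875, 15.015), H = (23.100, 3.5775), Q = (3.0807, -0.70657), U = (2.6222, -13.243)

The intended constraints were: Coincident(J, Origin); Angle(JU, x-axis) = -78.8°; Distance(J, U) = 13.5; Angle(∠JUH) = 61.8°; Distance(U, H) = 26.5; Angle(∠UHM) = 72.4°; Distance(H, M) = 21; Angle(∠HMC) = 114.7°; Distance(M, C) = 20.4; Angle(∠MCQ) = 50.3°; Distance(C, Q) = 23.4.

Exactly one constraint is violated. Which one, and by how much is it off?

Distance(C, Q) = 23.4 — off by 7.80.

J = (0.00, 0.00) ✓; JU at -78.80° ✓; |JU| = 13.50 ✓; ∠JUH = 61.80° ✓; |UH| = 26.50 ✓; ∠UHM = 72.40° ✓; |HM| = 21.00 ✓; ∠HMC = 114.7° ✓; |MC| = 20.40 ✓; ∠MCQ = 50.30° ✓; |CQ| = 15.60 ✗.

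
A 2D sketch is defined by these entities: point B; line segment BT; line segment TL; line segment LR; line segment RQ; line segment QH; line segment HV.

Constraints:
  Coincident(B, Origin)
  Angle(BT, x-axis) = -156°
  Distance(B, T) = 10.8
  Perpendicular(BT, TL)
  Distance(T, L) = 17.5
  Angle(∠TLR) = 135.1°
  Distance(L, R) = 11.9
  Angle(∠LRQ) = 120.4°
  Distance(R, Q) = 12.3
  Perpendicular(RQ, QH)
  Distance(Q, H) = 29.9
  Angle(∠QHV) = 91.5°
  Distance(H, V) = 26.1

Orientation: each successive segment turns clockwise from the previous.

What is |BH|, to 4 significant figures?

6.424

B is at the origin; BT runs at -156.0° with length 10.8, so T = (-9.866, -4.393). BT is perpendicular to TL, so TL runs at 114.0°; with |TL| = 17.5, L = (-16.98, 11.59). ∠TLR = 135.1° gives LR at 69.10° from the x-axis; with |LR| = 11.9, R = (-12.74, 22.71). ∠LRQ = 120.4° gives RQ at 9.500° from the x-axis; with |RQ| = 12.3, Q = (-0.6077, 24.74). RQ is perpendicular to QH, so QH runs at -80.50°; with |QH| = 29.9, H = (4.327, -4.749). Then |BH| = |H − B| = 6.424.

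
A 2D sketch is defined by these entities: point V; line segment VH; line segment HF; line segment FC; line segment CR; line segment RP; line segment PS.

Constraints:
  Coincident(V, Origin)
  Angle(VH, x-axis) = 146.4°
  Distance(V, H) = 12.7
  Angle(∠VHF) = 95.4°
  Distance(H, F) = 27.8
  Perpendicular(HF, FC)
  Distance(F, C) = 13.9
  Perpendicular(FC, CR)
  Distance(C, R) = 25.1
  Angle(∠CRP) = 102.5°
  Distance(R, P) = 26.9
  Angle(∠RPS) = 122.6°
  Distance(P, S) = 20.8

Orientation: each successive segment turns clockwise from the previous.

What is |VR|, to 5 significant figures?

4.0928

V is at the origin; VH runs at 146.4° with length 12.7, so H = (-10.578, 7.0281). ∠VHF = 95.4° gives HF at 61.800° from the x-axis; with |HF| = 27.8, F = (2.5588, 31.528). The perpendicularity gives FC at right angles to HF, so FC runs at -28.200°; with |FC| = 13.9, C = (14.809, 24.960). The perpendicularity gives CR at right angles to FC, so CR runs at -118.20°; with |CR| = 25.1, R = (2.9479, 2.8391). Then |VR| = |R − V| = 4.0928.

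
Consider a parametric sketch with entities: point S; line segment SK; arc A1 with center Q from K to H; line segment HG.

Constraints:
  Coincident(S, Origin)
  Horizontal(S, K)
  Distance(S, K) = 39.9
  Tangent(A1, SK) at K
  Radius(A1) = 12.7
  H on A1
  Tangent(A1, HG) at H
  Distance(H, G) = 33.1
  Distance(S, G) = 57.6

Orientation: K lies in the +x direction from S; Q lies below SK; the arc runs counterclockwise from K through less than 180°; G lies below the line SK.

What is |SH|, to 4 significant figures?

31.09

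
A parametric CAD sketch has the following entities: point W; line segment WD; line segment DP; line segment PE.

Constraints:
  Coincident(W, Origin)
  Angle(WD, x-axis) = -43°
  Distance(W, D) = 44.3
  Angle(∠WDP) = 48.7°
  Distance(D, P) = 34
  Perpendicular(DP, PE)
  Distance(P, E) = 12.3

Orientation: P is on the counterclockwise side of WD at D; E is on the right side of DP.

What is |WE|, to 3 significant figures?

45.8

W is at the origin; WD runs at -43.0° with length 44.3, so D = 44.3·(cos -43.0°, sin -43.0°) = (32.4, -30.2). ∠WDP = 48.7°, so DP runs at -43.0° + (180° − 48.7°) = 88.3° from the x-axis; with |DP| = 34.0, P = D + 34.0·(cos 88.3°, sin 88.3°) = (33.4, 3.77). DP ⟂ PE; with |PE| = 12.3 on the right of DP, E = P + 12.3·(1.00, -0.0297) = (45.7, 3.41). Then |WE| = |E − W| = 45.8.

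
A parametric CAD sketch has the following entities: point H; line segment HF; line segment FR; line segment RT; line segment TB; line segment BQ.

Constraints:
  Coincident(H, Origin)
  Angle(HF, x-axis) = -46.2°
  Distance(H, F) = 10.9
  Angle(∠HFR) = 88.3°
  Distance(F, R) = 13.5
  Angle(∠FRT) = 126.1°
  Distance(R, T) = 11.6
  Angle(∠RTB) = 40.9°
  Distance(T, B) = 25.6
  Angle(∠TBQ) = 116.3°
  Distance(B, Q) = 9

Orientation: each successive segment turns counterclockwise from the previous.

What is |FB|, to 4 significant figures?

5.857

H is at the origin; HF runs at -46.2° with length 10.9, so F = (7.544, -7.867). ∠HFR = 88.3° gives FR at 45.50° from the x-axis; with |FR| = 13.5, R = (17.01, 1.762). ∠FRT = 126.1° gives RT at 99.40° from the x-axis; with |RT| = 11.6, T = (15.11, 13.21). ∠RTB = 40.9° gives TB at -121.5° from the x-axis; with |TB| = 25.6, B = (1.736, -8.622). Then |FB| = |B − F| = 5.857.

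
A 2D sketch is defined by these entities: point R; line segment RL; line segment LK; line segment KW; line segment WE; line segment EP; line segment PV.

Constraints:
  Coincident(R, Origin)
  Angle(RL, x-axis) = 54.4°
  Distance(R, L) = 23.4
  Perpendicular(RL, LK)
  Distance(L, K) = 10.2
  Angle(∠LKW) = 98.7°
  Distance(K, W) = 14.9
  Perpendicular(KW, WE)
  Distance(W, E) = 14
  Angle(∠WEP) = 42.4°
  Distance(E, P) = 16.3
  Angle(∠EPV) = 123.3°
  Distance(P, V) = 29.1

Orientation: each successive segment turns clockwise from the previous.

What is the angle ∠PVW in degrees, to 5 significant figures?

22.549°

∠WEP = 42.4° gives EP at 15.500° from the x-axis; with |EP| = 16.3, P = (18.396, 10.491). ∠EPV = 123.3° gives PV at -41.200° from the x-axis; with |PV| = 29.1, V = (40.291, -8.6767). Then cos ∠PVW = VP·VW / (|VP||VW|), giving 22.549°.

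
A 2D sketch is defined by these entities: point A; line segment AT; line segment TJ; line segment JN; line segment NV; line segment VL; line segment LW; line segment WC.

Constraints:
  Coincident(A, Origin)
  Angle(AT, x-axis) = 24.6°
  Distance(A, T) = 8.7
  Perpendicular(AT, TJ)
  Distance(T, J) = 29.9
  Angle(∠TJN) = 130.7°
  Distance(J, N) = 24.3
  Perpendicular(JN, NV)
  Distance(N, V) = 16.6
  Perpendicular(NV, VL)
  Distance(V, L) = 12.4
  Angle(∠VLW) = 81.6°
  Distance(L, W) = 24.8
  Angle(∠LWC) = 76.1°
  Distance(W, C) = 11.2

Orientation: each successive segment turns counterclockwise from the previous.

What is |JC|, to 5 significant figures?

26.146

∠VLW = 81.6° gives LW at 82.300° from the x-axis; with |LW| = 24.8, W = (-17.250, 42.735). ∠LWC = 76.1° gives WC at -173.80° from the x-axis; with |WC| = 11.2, C = (-28.385, 41.526). Then |JC| = |C − J| = 26.146.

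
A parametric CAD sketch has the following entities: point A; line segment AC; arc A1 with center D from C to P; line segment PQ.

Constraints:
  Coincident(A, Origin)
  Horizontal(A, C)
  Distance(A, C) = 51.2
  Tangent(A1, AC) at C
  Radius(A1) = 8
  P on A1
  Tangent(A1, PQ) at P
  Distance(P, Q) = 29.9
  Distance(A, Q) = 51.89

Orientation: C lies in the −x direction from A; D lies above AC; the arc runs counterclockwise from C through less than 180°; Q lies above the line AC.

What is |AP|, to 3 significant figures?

43.8

Checks: |DP| = 8.000 ✓; ∠(DP, PQ) = 90.00° ✓; |PQ| = 29.90 ✓; |AQ| = 51.89 ✓.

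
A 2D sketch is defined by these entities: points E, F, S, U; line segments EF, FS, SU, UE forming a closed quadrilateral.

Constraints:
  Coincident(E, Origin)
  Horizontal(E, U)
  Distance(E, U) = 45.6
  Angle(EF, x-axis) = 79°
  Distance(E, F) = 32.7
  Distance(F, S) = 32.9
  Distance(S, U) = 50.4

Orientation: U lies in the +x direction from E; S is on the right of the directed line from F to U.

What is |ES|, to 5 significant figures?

4.9132

Checks: |FS| = 32.90 ✓; |SU| = 50.40 ✓.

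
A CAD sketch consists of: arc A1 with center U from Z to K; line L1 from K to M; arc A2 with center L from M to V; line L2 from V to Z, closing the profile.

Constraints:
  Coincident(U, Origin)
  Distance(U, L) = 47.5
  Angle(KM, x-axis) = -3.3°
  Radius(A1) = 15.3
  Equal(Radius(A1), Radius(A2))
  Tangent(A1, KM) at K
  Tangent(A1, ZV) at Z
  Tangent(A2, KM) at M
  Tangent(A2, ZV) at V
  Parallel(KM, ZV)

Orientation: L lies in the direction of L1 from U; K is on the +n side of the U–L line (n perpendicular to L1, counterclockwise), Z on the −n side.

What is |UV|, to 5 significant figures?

49.903

The slot axis is L1's direction at -3.3°, so u = (cos -3.3°, sin -3.3°) = (0.99834, -0.057564) and n = (−sin -3.3°, cos -3.3°) = (0.057564, 0.99834). U is at the origin and L lies 47.5 along u from U, so L = 47.5·u = (47.421, -2.7343). Tangency of A1 to both parallel lines with radius 15.3 puts K and Z at U ± 15.3·n: K = (0.88073, 15.275), Z = (-0.88073, -15.275). Equal radii place M and V the same way about L: M = L + 15.3·n = (48.302, 12.540), V = L − 15.3·n = (46.541, -18.009). Then |UV| = |V − U| = 49.903.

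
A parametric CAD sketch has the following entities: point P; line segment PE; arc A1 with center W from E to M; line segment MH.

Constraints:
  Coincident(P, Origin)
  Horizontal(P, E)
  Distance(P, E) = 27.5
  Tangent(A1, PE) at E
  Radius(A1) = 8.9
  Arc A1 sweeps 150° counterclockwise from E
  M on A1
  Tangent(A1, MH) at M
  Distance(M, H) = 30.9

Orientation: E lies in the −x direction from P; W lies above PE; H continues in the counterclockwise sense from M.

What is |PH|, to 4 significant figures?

59.23

P is at the origin; P and E share the same y with |PE| = 27.5 and E on the −x side, so E = (-27.50, 0.000). A1 meets PE tangentially, so WE is at right angles to PE, so W = E + (0, 8.9) = (-27.50, 8.900). On A1, E sits at bearing -90° from W; a 150° counterclockwise sweep puts M at bearing 60°, so M = W + 8.9·(cos 60°, sin 60°) = (-23.05, 16.61). The tangent condition forces WM to be normal to MH, so MH runs along (−sin 60°, cos 60°); with |MH| = 30.9, H = (-49.81, 32.06). Then |PH| = |H − P| = 59.23.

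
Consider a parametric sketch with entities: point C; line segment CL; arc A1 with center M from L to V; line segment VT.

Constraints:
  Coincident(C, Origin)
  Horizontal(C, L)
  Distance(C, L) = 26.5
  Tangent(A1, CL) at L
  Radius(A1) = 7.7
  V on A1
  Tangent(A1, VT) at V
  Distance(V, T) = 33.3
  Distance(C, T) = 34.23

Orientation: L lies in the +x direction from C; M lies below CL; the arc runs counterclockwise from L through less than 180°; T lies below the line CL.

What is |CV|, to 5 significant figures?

20.080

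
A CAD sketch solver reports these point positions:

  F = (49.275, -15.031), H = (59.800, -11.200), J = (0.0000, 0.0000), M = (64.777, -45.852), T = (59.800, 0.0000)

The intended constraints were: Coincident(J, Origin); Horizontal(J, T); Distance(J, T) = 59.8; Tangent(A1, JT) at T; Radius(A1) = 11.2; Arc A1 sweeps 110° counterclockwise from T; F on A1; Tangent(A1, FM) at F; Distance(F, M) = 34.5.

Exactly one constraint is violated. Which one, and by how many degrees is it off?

Tangent(A1, FM) at F — off by 6.70°.

J = (0.00, 0.00) ✓; J.y = 0.00, T.y = 0.00 ✓; |JT| = 59.80 ✓; ∠(HT, TJ) = 90.00° ✓; |HT| = 11.20 ✓; bearing(H→F) − bearing(H→T) = 110.0° ✓; |HF| = 11.20 ✓; ∠(HF, FM) = 83.30° ✗; |FM| = 34.50 ✓.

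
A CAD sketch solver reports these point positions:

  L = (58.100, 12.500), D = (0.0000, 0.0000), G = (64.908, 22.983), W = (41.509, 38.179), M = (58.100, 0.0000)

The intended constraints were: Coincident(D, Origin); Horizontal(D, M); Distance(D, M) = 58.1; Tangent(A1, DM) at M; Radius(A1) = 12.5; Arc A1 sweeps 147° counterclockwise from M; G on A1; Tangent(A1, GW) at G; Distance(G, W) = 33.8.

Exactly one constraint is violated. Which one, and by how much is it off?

Distance(G, W) = 33.8 — off by 5.90.

D = (0.00, 0.00) ✓; D.y = 0.00, M.y = 0.00 ✓; |DM| = 58.10 ✓; ∠(LM, MD) = 90.00° ✓; |LM| = 12.50 ✓; bearing(L→G) − bearing(L→M) = 147.0° ✓; |LG| = 12.50 ✓; ∠(LG, GW) = 90.00° ✓; |GW| = 27.90 ✗.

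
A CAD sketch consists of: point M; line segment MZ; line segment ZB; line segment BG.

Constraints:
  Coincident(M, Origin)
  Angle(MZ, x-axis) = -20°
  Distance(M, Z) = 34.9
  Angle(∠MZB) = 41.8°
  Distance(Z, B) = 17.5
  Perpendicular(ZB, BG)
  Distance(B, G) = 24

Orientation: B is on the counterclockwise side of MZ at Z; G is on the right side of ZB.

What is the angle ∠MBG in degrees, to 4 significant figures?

159.9°

∠MZB = 41.8°, so ZB runs at -20.0° + (180° − 41.8°) = 118.2° from the x-axis; with |ZB| = 17.5, B = Z + 17.5·(cos 118.2°, sin 118.2°) = (24.53, 3.486). ZB is perpendicular to BG; with |BG| = 24.0 on the right of ZB, G = B + 24.0·(0.8813, 0.4726) = (45.68, 14.83). Then cos ∠MBG = BM·BG / (|BM||BG|), giving 159.9°.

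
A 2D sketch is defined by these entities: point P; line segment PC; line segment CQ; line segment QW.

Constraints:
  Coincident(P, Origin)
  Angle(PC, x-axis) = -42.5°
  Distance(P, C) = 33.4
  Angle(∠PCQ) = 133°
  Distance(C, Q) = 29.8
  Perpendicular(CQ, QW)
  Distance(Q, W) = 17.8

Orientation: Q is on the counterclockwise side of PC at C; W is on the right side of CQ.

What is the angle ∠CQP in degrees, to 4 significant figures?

24.92°

P is at the origin; PC runs at -42.5° with length 33.4, so C = 33.4·(cos -42.5°, sin -42.5°) = (24.63, -22.56). ∠PCQ = 133.0°, so CQ runs at -42.5° + (180° − 133.0°) = 4.500° from the x-axis; with |CQ| = 29.8, Q = C + 29.8·(cos 4.500°, sin 4.500°) = (54.33, -20.23). Then cos ∠CQP = QC·QP / (|QC||QP|), giving 24.92°.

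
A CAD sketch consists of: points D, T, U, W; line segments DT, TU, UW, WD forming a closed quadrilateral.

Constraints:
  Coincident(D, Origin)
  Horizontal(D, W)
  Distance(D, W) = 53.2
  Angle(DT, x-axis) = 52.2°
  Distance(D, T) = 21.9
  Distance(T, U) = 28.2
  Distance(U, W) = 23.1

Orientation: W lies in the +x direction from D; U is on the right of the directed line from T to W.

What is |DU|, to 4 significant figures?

31.06

Checks: |TU| = 28.20 ✓; |UW| = 23.10 ✓.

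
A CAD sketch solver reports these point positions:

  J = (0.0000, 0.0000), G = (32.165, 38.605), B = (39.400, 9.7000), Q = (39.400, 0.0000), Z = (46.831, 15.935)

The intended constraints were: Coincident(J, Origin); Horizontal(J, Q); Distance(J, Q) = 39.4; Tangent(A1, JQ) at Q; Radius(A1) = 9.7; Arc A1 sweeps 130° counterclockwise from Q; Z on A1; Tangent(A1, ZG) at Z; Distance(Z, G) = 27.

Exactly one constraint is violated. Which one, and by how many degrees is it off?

Tangent(A1, ZG) at Z — off by 7.10°.

J = (0.00, 0.00) ✓; J.y = 0.00, Q.y = 0.00 ✓; |JQ| = 39.40 ✓; ∠(BQ, QJ) = 90.00° ✓; |BQ| = 9.700 ✓; bearing(B→Z) − bearing(B→Q) = 130.0° ✓; |BZ| = 9.700 ✓; ∠(BZ, ZG) = 97.10° ✗; |ZG| = 27.00 ✓.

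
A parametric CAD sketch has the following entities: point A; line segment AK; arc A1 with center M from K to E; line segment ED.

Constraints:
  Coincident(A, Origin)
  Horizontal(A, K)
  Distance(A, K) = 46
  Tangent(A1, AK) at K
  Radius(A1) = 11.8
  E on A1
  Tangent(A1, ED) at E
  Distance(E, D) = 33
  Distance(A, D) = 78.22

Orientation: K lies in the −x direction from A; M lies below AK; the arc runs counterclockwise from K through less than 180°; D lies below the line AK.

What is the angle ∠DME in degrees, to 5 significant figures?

70.324°

A is at the origin; AK is horizontal with |AK| = 46.0 and K on the −x side, so K = (-46.000, 0.0000). Since A1 is tangent to AK there, MK ⟂ AK, so M = K + (0, -11.8) = (-46.000, -11.800). Since ME ⟂ ED (tangency), |MD| = √(11.8² + 33.0²) = 35.046 regardless of where E sits on A1. So D lies on both circle(A, 78.22) and circle(M, 35.046); the below-AK intersection is D = (-67.551, -39.437). E is the foot of the tangent from D: E = (-57.205, -8.1007).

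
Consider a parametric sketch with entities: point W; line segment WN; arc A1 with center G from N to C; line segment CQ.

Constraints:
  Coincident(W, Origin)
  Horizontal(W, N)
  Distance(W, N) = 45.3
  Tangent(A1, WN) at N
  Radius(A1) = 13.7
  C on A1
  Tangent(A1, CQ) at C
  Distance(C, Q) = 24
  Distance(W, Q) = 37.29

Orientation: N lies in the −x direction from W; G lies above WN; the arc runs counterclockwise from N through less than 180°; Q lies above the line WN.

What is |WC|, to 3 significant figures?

33.8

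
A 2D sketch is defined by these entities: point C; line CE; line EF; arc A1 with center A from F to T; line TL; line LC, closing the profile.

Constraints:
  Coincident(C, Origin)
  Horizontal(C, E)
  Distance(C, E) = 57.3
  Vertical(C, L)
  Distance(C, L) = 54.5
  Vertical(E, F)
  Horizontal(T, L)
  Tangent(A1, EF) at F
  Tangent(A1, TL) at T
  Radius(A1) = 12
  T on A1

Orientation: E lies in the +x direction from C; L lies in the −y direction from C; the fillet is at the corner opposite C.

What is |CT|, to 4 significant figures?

70.87

C is at the origin; CE is horizontal with |CE| = 57.3 and E on the +x side, so E = (57.30, 0.000). C and L share the same x with |CL| = 54.5 and L on the −y side, so L = (0.000, -54.50). The virtual corner opposite C is at (57.30, -54.50). A1 meets EF tangentially, so AF is at right angles to EF and the tangent condition forces AT to be normal to TL, with radius 12.0, so the center A sits 12.0 in from both sides at A = (45.30, -42.50). That places the tangent points at F = (57.30, -42.50) on EF and T = (45.30, -54.50) on TL. Then |CT| = |T − C| = 70.87.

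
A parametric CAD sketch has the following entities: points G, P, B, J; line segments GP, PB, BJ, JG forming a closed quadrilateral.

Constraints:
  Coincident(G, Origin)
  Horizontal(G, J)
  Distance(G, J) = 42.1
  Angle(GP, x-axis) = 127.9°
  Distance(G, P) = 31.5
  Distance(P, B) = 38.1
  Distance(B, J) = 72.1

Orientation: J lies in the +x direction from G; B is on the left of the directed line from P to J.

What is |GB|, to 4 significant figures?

58.06

Checks: |PB| = 38.10 ✓; |BJ| = 72.10 ✓.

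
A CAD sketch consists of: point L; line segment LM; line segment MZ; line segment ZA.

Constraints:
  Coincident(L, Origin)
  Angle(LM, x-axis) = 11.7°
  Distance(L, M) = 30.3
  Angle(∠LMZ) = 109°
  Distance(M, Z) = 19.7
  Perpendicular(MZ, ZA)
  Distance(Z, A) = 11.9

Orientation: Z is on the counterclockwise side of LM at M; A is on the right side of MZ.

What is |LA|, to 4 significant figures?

50.18

L is at the origin; LM runs at 11.7° with length 30.3, so M = 30.3·(cos 11.7°, sin 11.7°) = (29.67, 6.144). ∠LMZ = 109.0°, so MZ runs at 11.7° + (180° − 109.0°) = 82.70° from the x-axis; with |MZ| = 19.7, Z = M + 19.7·(cos 82.70°, sin 82.70°) = (32.17, 25.68). MZ ⟂ ZA; with |ZA| = 11.9 on the right of MZ, A = Z + 11.9·(0.9919, -0.1271) = (43.98, 24.17). Then |LA| = |A − L| = 50.18.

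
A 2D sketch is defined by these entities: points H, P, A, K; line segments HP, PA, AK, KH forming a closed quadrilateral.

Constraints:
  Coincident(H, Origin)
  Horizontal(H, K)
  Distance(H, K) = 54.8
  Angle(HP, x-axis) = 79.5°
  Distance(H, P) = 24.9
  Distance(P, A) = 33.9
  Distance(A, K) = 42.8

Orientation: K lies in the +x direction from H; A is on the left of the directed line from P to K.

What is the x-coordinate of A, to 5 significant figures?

35.531

Checks: HP at 79.50° ✓; |PA| = 33.90 ✓; |AK| = 42.80 ✓.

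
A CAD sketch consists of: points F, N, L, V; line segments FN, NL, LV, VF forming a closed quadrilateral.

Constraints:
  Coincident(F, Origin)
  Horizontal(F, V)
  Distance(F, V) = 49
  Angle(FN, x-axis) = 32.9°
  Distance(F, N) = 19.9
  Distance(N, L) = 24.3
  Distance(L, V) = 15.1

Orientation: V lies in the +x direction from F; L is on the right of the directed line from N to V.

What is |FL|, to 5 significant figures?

35.278

Checks: |NL| = 24.30 ✓; |LV| = 15.10 ✓.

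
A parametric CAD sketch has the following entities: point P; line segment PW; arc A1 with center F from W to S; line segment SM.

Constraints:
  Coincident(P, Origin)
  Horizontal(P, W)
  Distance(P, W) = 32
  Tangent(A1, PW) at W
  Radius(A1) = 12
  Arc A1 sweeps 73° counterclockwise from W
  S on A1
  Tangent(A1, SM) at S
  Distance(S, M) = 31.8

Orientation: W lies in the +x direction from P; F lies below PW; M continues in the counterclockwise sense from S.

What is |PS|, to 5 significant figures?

22.212

P is at the origin; P and W share the same y with |PW| = 32.0 and W on the +x side, so W = (32.000, 0.0000). Since A1 is tangent to PW there, FW ⟂ PW, so F = W + (0, -12) = (32.000, -12.000). On A1, W sits at bearing 90° from F; a 73° counterclockwise sweep puts S at bearing 163°, so S = F + 12.0·(cos 163°, sin 163°) = (20.524, -8.4915). Then |PS| = |S − P| = 22.212.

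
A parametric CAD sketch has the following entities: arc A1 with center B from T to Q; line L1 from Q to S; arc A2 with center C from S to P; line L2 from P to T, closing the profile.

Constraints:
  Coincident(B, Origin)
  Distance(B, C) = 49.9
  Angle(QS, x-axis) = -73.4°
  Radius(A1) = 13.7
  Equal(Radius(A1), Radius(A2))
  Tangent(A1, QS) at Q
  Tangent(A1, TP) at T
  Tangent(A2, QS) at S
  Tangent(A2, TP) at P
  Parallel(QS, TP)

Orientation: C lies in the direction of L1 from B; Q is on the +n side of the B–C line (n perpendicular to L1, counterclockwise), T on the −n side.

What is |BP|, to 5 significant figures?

51.746

The slot axis is L1's direction at -73.4°, so u = (cos -73.4°, sin -73.4°) = (0.28569, -0.95832) and n = (−sin -73.4°, cos -73.4°) = (0.95832, 0.28569). B is at the origin and C lies 49.9 along u from B, so C = 49.9·u = (14.256, -47.820). Tangency of A1 to both parallel lines with radius 13.7 puts Q and T at B ± 13.7·n: Q = (13.129, 3.9139), T = (-13.129, -3.9139). Equal radii place S and P the same way about C: S = C + 13.7·n = (27.385, -43.906), P = C − 13.7·n = (1.1268, -51.734). Then |BP| = |P − B| = 51.746.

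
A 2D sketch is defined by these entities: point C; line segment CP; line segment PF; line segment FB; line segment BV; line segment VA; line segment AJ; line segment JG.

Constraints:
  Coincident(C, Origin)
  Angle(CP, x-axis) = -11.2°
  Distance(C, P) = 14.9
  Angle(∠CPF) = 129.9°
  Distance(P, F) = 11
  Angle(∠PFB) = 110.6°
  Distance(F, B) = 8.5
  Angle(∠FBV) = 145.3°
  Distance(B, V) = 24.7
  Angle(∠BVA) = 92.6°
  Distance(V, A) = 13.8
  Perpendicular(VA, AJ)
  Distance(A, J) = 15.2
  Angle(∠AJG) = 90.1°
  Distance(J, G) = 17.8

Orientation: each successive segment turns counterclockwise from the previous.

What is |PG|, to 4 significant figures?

23.22

C is at the origin; CP runs at -11.2° with length 14.9, so P = (14.62, -2.894). ∠CPF = 129.9° gives PF at 38.90° from the x-axis; with |PF| = 11.0, F = (23.18, 4.014). ∠PFB = 110.6° gives FB at 108.3° from the x-axis; with |FB| = 8.5, B = (20.51, 12.08). ∠FBV = 145.3° gives BV at 143.0° from the x-axis; with |BV| = 24.7, V = (0.7817, 26.95). ∠BVA = 92.6° gives VA at -129.6° from the x-axis; with |VA| = 13.8, A = (-8.015, 16.32). VA ⟂ AJ, so AJ runs at -39.60°; with |AJ| = 15.2, J = (3.697, 6.627). ∠AJG = 90.1° gives JG at 50.30° from the x-axis; with |JG| = 17.8, G = (15.07, 20.32). Then |PG| = |G − P| = 23.22.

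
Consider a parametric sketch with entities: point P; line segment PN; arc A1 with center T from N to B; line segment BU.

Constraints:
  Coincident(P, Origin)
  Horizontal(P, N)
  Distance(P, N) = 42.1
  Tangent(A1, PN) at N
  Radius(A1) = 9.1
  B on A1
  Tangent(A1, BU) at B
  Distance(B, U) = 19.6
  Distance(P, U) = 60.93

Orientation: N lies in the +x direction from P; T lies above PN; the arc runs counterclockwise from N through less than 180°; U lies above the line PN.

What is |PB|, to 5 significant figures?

51.550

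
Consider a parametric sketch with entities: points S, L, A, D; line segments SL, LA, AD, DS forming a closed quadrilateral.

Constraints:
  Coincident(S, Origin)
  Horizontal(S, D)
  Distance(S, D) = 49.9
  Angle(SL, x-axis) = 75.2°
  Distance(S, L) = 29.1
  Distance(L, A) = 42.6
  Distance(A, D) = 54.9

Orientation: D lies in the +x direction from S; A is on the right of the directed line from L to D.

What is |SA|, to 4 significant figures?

13.50

S is at the origin; SD is horizontal with |SD| = 49.9 and D in +x, so D = (49.9, 0). SL runs at 75.2° with |SL| = 29.1, so L = (7.433, 28.13). A is determined by |LA| = 42.6 and |AD| = 54.9 together: it lies at the intersection of circle(L, 42.6) and circle(D, 54.9). With |LD| = 50.94, the foot of the radical line on LD is 13.70 from L and the perpendicular offset is √(42.6² − 13.70²) = 40.34. Taking the right-of-LD solution: A = (-3.424, -13.06).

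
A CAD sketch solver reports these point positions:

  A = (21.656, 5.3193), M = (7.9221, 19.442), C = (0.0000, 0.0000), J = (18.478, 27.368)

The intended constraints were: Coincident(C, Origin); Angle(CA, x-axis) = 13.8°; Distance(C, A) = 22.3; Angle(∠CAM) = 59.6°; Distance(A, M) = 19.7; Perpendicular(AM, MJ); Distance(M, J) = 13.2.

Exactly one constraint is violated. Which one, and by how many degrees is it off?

Perpendicular(AM, MJ) — off by 7.30°.

C = (0.00, 0.00) ✓; CA at 13.80° ✓; |CA| = 22.30 ✓; ∠CAM = 59.60° ✓; |AM| = 19.70 ✓; ∠(AM, MJ) = 97.30° ✗; |MJ| = 13.20 ✓.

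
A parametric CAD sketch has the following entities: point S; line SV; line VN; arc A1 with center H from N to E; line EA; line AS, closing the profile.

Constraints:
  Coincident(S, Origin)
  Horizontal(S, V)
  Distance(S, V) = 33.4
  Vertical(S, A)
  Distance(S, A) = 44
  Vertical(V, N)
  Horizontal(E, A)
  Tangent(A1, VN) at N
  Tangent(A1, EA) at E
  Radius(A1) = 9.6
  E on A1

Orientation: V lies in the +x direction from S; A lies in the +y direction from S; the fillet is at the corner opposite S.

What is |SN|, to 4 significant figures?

47.95

The virtual corner opposite S is at (33.40, 44.00). The tangent condition forces HN to be normal to VN and A1 meets EA tangentially, so HE is at right angles to EA, with radius 9.6, so the center H sits 9.6 in from both sides at H = (23.80, 34.40). That places the tangent points at N = (33.40, 34.40) on VN and E = (23.80, 44.00) on EA. Then |SN| = |N − S| = 47.95.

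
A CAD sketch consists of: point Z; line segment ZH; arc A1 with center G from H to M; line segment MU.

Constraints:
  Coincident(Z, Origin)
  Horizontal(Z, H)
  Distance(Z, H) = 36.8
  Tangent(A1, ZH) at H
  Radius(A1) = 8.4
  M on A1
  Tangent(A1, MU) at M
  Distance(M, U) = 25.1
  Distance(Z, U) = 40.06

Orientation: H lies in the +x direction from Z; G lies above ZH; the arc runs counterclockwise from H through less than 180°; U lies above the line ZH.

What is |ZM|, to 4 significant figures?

44.98

Checks: |GM| = 8.400 ✓; ∠(GM, MU) = 90.00° ✓; |MU| = 25.10 ✓; |ZU| = 40.06 ✓.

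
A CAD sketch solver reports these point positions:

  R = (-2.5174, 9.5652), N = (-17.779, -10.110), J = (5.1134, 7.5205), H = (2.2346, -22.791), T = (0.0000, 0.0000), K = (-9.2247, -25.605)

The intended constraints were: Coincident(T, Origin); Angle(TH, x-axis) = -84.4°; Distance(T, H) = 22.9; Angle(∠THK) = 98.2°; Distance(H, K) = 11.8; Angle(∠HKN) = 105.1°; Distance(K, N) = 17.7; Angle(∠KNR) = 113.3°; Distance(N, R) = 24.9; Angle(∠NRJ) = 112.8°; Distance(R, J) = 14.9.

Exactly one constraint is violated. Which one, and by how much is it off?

Distance(R, J) = 14.9 — off by 7.00.

T = (0.00, 0.00) ✓; TH at -84.40° ✓; |TH| = 22.90 ✓; ∠THK = 98.20° ✓; |HK| = 11.80 ✓; ∠HKN = 105.1° ✓; |KN| = 17.70 ✓; ∠KNR = 113.3° ✓; |NR| = 24.90 ✓; ∠NRJ = 112.8° ✓; |RJ| = 7.900 ✗.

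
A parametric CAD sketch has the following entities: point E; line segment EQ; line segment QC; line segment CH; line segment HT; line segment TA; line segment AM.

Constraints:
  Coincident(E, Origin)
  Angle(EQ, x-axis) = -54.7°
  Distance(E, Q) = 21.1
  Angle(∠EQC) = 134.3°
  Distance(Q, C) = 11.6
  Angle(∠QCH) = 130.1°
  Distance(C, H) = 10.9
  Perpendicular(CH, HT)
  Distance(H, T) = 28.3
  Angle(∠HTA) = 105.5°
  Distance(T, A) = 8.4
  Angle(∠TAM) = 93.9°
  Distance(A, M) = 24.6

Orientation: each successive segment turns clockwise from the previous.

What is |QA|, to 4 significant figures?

23.99

The perpendicularity gives HT at right angles to CH, so HT runs at 119.7°; with |HT| = 28.3, T = (-13.39, -9.448). ∠HTA = 105.5° gives TA at 45.20° from the x-axis; with |TA| = 8.4, A = (-7.472, -3.488). Then |QA| = |A − Q| = 23.99.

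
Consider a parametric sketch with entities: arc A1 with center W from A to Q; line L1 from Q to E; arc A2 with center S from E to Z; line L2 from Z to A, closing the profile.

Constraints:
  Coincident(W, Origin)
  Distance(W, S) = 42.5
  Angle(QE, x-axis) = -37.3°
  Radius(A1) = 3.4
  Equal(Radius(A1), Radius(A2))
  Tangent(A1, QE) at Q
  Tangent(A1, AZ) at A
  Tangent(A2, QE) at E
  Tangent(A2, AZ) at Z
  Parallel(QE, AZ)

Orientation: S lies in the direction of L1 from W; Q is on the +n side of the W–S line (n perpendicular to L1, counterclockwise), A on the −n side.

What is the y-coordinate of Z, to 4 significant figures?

-28.46

Tangency of A1 to both parallel lines with radius 3.4 puts Q and A at W ± 3.4·n: Q = (2.060, 2.705), A = (-2.060, -2.705). Equal radii place E and Z the same way about S: E = S + 3.4·n = (35.87, -23.05), Z = S − 3.4·n = (31.75, -28.46). So Z.y = -28.46.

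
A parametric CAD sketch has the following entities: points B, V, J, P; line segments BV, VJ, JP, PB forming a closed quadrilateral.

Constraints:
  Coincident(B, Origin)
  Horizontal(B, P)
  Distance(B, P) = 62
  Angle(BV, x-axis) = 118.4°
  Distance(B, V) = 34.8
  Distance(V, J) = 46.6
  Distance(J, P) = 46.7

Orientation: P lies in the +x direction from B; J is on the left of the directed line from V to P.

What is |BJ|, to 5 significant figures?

45.256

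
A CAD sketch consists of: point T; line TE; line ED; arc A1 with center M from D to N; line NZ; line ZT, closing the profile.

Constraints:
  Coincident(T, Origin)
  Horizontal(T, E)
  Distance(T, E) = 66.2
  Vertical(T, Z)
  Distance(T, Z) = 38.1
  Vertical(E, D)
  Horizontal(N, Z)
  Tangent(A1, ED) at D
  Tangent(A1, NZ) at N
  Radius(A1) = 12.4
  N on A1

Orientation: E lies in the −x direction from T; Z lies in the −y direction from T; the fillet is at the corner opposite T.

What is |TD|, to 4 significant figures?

71.01

T is at the origin; T and E share the same y with |TE| = 66.2 and E on the −x side, so E = (-66.20, 0.000). T and Z share the same x with |TZ| = 38.1 and Z on the −y side, so Z = (0.000, -38.10). The virtual corner opposite T is at (-66.20, -38.10). The tangent condition forces MD to be normal to ED and since A1 is tangent to NZ there, MN ⟂ NZ, with radius 12.4, so the center M sits 12.4 in from both sides at M = (-53.80, -25.70). That places the tangent points at D = (-66.20, -25.70) on ED and N = (-53.80, -38.10) on NZ. Then |TD| = |D − T| = 71.01.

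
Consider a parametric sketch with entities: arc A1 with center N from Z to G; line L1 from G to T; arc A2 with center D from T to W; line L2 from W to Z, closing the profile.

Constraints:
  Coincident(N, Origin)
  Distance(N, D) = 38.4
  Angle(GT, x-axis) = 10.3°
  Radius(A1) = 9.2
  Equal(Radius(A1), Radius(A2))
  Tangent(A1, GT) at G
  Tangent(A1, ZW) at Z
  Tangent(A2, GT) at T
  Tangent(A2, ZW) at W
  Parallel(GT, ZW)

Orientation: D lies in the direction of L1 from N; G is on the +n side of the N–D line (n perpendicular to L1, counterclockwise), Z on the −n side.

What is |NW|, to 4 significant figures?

39.49

The slot axis is L1's direction at 10.3°, so u = (cos 10.3°, sin 10.3°) = (0.9839, 0.1788) and n = (−sin 10.3°, cos 10.3°) = (-0.1788, 0.9839). N is at the origin and D lies 38.4 along u from N, so D = 38.4·u = (37.78, 6.866). Tangency of A1 to both parallel lines with radius 9.2 puts G and Z at N ± 9.2·n: G = (-1.645, 9.052), Z = (1.645, -9.052). Equal radii place T and W the same way about D: T = D + 9.2·n = (36.14, 15.92), W = D − 9.2·n = (39.43, -2.186). Then |NW| = |W − N| = 39.49.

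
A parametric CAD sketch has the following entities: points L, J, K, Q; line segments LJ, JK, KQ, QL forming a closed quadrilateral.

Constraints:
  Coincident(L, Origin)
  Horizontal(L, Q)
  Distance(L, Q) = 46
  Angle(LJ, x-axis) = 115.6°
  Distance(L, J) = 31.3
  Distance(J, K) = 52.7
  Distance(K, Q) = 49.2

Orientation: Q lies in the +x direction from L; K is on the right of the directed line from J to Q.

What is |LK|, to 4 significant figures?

22.21

L is at the origin; LQ is horizontal with |LQ| = 46.0 and Q in +x, so Q = (46.0, 0). LJ runs at 115.6° with |LJ| = 31.3, so J = (-13.52, 28.23). K is determined by |JK| = 52.7 and |KQ| = 49.2 together: it lies at the intersection of circle(J, 52.7) and circle(Q, 49.2). With |JQ| = 65.88, the foot of the radical line on JQ is 35.65 from J and the perpendicular offset is √(52.7² − 35.65²) = 38.82. Taking the right-of-JQ solution: K = (2.052, -22.12).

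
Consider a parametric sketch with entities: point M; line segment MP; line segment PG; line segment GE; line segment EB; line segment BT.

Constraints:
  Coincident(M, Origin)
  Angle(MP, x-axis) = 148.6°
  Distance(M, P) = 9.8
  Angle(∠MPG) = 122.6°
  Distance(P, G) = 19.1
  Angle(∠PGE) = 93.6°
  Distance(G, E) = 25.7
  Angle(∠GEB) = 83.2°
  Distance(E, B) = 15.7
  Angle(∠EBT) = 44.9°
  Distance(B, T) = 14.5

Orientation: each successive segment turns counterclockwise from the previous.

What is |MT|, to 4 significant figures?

22.23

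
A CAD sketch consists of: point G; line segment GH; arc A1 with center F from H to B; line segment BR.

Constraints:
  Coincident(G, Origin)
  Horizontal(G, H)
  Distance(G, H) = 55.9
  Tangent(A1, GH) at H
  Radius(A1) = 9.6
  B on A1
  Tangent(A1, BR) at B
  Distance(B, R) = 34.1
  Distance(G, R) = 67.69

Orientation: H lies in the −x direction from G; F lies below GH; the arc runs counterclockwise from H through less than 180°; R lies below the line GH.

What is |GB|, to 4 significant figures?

66.07

Checks: |FH| = 9.600 ✓; |FB| = 9.600 ✓; ∠(FB, BR) = 90.00° ✓; |BR| = 34.10 ✓; |GR| = 67.69 ✓.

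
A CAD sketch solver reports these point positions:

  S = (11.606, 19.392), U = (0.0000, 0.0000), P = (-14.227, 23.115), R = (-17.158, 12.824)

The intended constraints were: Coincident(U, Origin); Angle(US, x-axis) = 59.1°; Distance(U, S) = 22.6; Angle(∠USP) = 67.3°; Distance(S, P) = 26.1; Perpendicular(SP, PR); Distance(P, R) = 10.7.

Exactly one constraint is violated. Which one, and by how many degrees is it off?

Perpendicular(SP, PR) — off by 7.70°.

U = (0.00, 0.00) ✓; US at 59.10° ✓; |US| = 22.60 ✓; ∠USP = 67.30° ✓; |SP| = 26.10 ✓; ∠(SP, PR) = 82.30° ✗; |PR| = 10.70 ✓.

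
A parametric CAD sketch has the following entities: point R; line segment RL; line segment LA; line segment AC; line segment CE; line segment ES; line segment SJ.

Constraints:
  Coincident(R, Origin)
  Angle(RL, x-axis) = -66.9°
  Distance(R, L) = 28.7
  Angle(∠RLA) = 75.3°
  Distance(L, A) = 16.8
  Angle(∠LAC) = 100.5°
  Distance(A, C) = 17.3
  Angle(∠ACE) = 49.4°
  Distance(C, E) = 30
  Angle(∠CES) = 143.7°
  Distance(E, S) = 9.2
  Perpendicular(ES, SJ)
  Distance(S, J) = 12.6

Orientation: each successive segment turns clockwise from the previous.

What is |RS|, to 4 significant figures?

38.20

∠ACE = 49.4° gives CE at -21.70° from the x-axis; with |CE| = 30.0, E = (16.91, -23.58). ∠CES = 143.7° gives ES at -58.00° from the x-axis; with |ES| = 9.2, S = (21.79, -31.38). Then |RS| = |S − R| = 38.20.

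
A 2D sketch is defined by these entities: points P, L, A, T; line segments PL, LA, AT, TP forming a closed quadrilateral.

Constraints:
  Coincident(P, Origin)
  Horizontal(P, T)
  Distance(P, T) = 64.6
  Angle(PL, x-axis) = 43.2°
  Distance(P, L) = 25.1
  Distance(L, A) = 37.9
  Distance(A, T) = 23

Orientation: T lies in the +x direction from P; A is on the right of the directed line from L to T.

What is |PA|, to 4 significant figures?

45.39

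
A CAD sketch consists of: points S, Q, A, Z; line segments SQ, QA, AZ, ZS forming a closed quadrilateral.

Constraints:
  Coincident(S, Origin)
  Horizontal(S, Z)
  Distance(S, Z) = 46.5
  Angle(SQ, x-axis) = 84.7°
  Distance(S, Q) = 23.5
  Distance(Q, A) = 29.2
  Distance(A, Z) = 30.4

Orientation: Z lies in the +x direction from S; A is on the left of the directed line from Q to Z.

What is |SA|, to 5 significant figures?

40.818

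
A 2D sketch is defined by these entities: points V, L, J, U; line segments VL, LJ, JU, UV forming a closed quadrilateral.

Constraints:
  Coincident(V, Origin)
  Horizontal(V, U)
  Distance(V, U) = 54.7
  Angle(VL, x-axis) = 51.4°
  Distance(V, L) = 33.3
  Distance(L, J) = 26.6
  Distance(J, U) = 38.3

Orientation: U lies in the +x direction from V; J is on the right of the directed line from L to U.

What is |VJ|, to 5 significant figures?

16.402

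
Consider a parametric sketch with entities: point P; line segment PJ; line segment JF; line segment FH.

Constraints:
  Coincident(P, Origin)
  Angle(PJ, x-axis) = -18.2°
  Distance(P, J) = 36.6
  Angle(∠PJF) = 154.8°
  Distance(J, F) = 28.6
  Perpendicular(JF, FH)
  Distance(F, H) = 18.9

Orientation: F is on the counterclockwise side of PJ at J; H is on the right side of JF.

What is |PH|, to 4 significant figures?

70.70

∠PJF = 154.8°, so JF runs at -18.2° + (180° − 154.8°) = 7.000° from the x-axis; with |JF| = 28.6, F = J + 28.6·(cos 7.000°, sin 7.000°) = (63.16, -7.946). JF is perpendicular to FH; with |FH| = 18.9 on the right of JF, H = F + 18.9·(0.1219, -0.9925) = (65.46, -26.71). Then |PH| = |H − P| = 70.70.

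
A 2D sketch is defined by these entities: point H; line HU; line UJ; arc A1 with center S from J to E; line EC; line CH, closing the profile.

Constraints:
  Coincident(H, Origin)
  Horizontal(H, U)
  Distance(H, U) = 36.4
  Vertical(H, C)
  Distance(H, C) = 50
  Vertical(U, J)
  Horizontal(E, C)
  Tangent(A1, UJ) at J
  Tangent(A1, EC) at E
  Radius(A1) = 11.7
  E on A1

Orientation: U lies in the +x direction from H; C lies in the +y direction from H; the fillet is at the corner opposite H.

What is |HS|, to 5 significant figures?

45.574

H is at the origin; H and U share the same y with |HU| = 36.4 and U on the +x side, so U = (36.400, 0.0000). HC is vertical with |HC| = 50.0 and C on the +y side, so C = (0.0000, 50.000). The virtual corner opposite H is at (36.400, 50.000). A1 meets UJ tangentially, so SJ is at right angles to UJ and since A1 is tangent to EC there, SE ⟂ EC, with radius 11.7, so the center S sits 11.7 in from both sides at S = (24.700, 38.300). Then |HS| = |S − H| = 45.574.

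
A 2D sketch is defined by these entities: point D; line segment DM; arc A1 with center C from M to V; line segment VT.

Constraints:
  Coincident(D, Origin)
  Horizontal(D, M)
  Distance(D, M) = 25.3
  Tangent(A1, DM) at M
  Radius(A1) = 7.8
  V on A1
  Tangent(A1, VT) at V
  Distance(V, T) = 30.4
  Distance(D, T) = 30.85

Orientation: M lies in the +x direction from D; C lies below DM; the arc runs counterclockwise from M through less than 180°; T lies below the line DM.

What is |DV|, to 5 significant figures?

18.908

Checks: ∠(CM, MD) = 90.00° ✓; |CV| = 7.800 ✓; ∠(CV, VT) = 90.00° ✓; |VT| = 30.40 ✓; |DT| = 30.85 ✓.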